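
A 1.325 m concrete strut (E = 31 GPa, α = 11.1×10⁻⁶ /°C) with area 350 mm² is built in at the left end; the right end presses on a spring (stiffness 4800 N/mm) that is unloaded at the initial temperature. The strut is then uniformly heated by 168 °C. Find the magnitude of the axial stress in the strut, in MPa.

σ ≈ 21.4 MPa (compressive)

If the spring were absent the strut would lengthen by αΔT L = 11.1×10⁻⁶ × 168 × 1325 = 2.471 mm.
With a force P in the spring, the elastic change of the strut is PL/(AE) and that of the spring is P/k; compatibility requires their sum to equal δ_free.
So P = δ_free / [L/(AE) + 1/k] = 2.471 / [ 1325/(350×31×10³) + 1/(4800) ].
P = 2.471 / 0.0003305 = 7477 N.
σ = P/A = 7477/350 = 21.36 MPa.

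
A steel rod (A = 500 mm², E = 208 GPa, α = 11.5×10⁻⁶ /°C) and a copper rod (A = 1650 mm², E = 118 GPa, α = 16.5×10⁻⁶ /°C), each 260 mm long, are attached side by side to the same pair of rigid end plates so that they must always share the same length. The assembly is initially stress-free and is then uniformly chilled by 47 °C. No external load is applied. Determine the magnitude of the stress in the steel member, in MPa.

σ ≈ 31.9 MPa (compressive)

The copper has the larger α, so on cooling it would change length more than the steel if both were free. The rigid plates force a common final length, so the copper is put into tension and the steel into compression, with equal and opposite forces P (no external load).
Setting the final lengths equal and cancelling L: (α₁ − α₂)ΔT = P/(A₁E₁) + P/(A₂E₂).
|α₁ − α₂|·ΔT = 5×10⁻⁶ × 47 = 0.000235.
1/(A₁E₁) + 1/(A₂E₂) = 1/(500×208×10³) + 1/(1650×118×10³) = 1.475×10⁻⁸ N⁻¹.
So P = 0.000235 / 1.475×10⁻⁸ = 15.93 kN.
σ_{steel} = P/A₁ = 15930/500 = 31.86 MPa, compressive.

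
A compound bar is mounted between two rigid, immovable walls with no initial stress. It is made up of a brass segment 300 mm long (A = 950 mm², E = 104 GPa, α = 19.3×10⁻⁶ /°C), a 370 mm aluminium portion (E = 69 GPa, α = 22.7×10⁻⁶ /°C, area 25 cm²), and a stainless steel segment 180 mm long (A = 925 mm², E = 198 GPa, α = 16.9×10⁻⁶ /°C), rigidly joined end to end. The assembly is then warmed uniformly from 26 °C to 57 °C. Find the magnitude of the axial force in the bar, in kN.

Free thermal expansion of the whole bar: Σ αᵢΔT Lᵢ = 19.3×10⁻⁶×31×300 + 22.7×10⁻⁶×31×370 + 16.9×10⁻⁶×31×180 = 0.5342 mm.
The walls prevent any net length change, so an axial force P (same in every segment) develops. Compatibility: P · Σ Lᵢ/(AᵢEᵢ) = δ_free.
Σ Lᵢ/(AᵢEᵢ) = 300/(950×104×10³) + 370/(2500×69×10³) + 180/(925×198×10³) = 6.164×10⁻⁶ mm/N.
Hence P = δ_free / Σ(L/AE) = 0.5342/6.164×10⁻⁶ = 86.66 kN (compressive).

P ≈ 86.7 kN (compressive)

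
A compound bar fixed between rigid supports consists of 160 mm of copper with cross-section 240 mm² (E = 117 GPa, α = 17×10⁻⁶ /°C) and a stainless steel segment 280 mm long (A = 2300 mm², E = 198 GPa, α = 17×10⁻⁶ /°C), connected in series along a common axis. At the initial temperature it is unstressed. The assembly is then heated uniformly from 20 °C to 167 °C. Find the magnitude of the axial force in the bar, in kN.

P ≈ 174 kN (compressive)

Free thermal expansion of the whole bar: Σ αᵢΔT Lᵢ = 17×10⁻⁶×147×160 + 17×10⁻⁶×147×280 = 1.1 mm.
The rigid supports impose zero overall length change; the single axial force P common to all segments must satisfy P Σ Lᵢ/(AᵢEᵢ) = δ_free.
Σ Lᵢ/(AᵢEᵢ) = 160/(240×117×10³) + 280/(2300×198×10³) = 6.313×10⁻⁶ mm/N.
So P = 1.1 / 6.313×10⁻⁶ = 174.2 kN, compressive.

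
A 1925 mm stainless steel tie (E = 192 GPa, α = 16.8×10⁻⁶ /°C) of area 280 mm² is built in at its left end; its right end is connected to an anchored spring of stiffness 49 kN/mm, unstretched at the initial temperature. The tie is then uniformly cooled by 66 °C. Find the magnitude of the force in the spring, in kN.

P ≈ 38 kN

Free thermal contraction: δ_free = αΔT L = 16.8×10⁻⁶ × 66 × 1925 = 2.134 mm.
Let P be the tensile force in the spring. The tie extends elastically by PL/(AE) and the spring stretches by P/k; together these equal δ_free.
So P = δ_free / [L/(AE) + 1/k] = 2.134 / [ 1925/(280×192×10³) + 1/(49×10³) ].
P = 2.134 / 5.622×10⁻⁵ = 37970 N.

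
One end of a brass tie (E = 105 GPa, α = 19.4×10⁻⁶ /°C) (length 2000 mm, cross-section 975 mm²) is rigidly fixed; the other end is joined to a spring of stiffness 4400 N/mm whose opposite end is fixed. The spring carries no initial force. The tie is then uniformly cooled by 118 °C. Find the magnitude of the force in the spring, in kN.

The unrestrained thermal change is αΔT L = 19.4×10⁻⁶ × 118 × 2000 = 4.578 mm.
Let P be the tensile force in the spring. The tie extends elastically by PL/(AE) and the spring stretches by P/k; together these equal δ_free.
P [ L/(AE) + 1/k ] = δ_free → P [ 2000/(975×105×10³) + 1/(4400) ] = 4.578.
P = 4.578 / 0.0002468 = 18550 N.

P ≈ 18.6 kN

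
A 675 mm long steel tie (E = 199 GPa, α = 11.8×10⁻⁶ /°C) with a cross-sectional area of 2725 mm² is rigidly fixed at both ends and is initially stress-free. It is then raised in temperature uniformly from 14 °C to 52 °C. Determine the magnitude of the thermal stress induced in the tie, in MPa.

σ ≈ 89.2 MPa (compressive)

Because both ends are immovable the net strain is zero, and the suppressed thermal strain is αΔT = 11.8×10⁻⁶ × 38 = 448.4×10⁻⁶.
σ = EαΔT = 199×10³ × 11.8×10⁻⁶ × 38 = 89.23 MPa (compressive; the tie is trying to expand).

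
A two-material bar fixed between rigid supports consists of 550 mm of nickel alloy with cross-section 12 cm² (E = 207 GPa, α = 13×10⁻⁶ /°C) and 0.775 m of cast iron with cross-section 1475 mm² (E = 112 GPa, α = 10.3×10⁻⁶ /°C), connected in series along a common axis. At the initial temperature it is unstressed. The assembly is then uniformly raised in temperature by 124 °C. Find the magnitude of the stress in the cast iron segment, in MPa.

With the walls removed the bar would change length by δ_free = Σ αᵢΔT Lᵢ = 13×10⁻⁶×124×550 + 10.3×10⁻⁶×124×775 = 1.876 mm.
The rigid supports impose zero overall length change; the single axial force P common to all segments must satisfy P Σ Lᵢ/(AᵢEᵢ) = δ_free.
The series flexibility is Σ Lᵢ/(AᵢEᵢ) = 550/(1200×207×10³) + 775/(1475×112×10³) = 6.905×10⁻⁶ mm/N.
Hence P = δ_free / Σ(L/AE) = 1.876/6.905×10⁻⁶ = 271.7 kN (compressive).
σ_{cast iron} = P / A = 271700 / 1475 = 184.2 MPa.

σ ≈ 184 MPa (compressive)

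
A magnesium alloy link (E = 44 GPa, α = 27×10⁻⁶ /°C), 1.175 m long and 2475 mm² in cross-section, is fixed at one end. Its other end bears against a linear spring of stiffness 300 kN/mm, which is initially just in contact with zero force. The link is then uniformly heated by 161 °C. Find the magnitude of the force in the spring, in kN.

P ≈ 362 kN

Free thermal expansion: δ_free = αΔT L = 27×10⁻⁶ × 161 × 1175 = 5.108 mm.
With a force P in the spring, the elastic change of the link is PL/(AE) and that of the spring is P/k; compatibility requires their sum to equal δ_free.
P [ L/(AE) + 1/k ] = δ_free → P [ 1175/(2475×44×10³) + 1/(300×10³) ] = 5.108.
P = 5.108 / 1.412×10⁻⁵ = 361700 N.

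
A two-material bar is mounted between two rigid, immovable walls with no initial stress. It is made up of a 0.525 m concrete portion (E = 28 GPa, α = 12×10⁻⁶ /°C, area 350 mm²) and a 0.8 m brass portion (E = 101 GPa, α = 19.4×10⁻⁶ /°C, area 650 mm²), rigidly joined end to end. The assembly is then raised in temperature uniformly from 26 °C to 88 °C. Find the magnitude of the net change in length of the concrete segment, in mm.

Free thermal expansion of the whole bar: Σ αᵢΔT Lᵢ = 12×10⁻⁶×62×525 + 19.4×10⁻⁶×62×800 = 1.353 mm.
Since the ends are fixed, an axial force P builds up, equal in every segment, with P · Σ Lᵢ/(AᵢEᵢ) = δ_free.
Σ Lᵢ/(AᵢEᵢ) = 525/(350×28×10³) + 800/(650×101×10³) = 6.576×10⁻⁵ mm/N.
So P = 1.353 / 6.576×10⁻⁵ = 20.57 kN, compressive.
For the concrete segment, free thermal change = 12×10⁻⁶×62×525 = 0.3906 mm and elastic change from P = 20570×525/(350×28×10³) = 1.102 mm; these oppose, so the net change is 0.712 mm (segment shortens).

|ΔL| ≈ 0.712 mm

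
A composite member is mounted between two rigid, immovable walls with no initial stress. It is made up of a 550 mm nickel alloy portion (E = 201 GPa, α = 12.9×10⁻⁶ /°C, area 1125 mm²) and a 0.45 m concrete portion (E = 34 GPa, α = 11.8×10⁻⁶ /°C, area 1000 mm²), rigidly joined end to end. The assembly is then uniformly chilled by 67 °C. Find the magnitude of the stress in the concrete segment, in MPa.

With the walls removed the bar would change length by δ_free = Σ αᵢΔT Lᵢ = 12.9×10⁻⁶×67×550 + 11.8×10⁻⁶×67×450 = 0.8311 mm.
The rigid supports impose zero overall length change; the single axial force P common to all segments must satisfy P Σ Lᵢ/(AᵢEᵢ) = δ_free.
Σ Lᵢ/(AᵢEᵢ) = 550/(1125×201×10³) + 450/(1000×34×10³) = 1.567×10⁻⁵ mm/N.
P = 0.8311 / 1.567×10⁻⁵ = 53050 N = 53.05 kN, tensile.
σ_{concrete} = P / A = 53050 / 1000 = 53.05 MPa.

σ ≈ 53 MPa (tensile)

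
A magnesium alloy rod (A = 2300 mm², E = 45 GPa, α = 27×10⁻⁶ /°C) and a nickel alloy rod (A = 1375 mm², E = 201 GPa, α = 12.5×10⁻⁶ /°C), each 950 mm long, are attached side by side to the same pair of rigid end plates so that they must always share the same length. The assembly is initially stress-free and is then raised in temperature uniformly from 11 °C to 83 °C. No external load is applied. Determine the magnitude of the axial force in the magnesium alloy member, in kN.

Both members must finish at the same length. With the larger α, the magnesium alloy tends to over-expand; the plates restrain it, putting the magnesium alloy in compression and the nickel alloy in tension. With no external load the two internal forces are equal and opposite, magnitude P.
Compatibility of the two members (thermal + elastic change equal): (α₁ − α₂)ΔT = P·[1/(A₁E₁) + 1/(A₂E₂)].
|α₁ − α₂|·ΔT = 14.5×10⁻⁶ × 72 = 0.001044.
1/(A₁E₁) + 1/(A₂E₂) = 1/(2300×45×10³) + 1/(1375×201×10³) = 1.328×10⁻⁸ N⁻¹.
So P = 0.001044 / 1.328×10⁻⁸ = 78.61 kN.

P ≈ 78.6 kN (compressive in the magnesium alloy)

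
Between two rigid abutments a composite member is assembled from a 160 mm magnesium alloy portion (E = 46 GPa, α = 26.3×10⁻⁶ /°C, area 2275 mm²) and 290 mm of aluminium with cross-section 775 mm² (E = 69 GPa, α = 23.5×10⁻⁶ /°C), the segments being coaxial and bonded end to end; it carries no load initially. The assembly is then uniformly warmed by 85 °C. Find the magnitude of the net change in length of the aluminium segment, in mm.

If the supports were absent, the total length change would be Σ αᵢΔT Lᵢ = 26.3×10⁻⁶×85×160 + 23.5×10⁻⁶×85×290 = 0.937 mm.
The rigid supports impose zero overall length change; the single axial force P common to all segments must satisfy P Σ Lᵢ/(AᵢEᵢ) = δ_free.
The series flexibility is Σ Lᵢ/(AᵢEᵢ) = 160/(2275×46×10³) + 290/(775×69×10³) = 6.952×10⁻⁶ mm/N.
P = 0.937 / 6.952×10⁻⁶ = 134800 N = 134.8 kN, compressive.
For the aluminium segment, free thermal change = 23.5×10⁻⁶×85×290 = 0.5793 mm and elastic change from P = 134800×290/(775×69×10³) = 0.7309 mm; these oppose, so the net change is 0.152 mm (segment shortens).

|ΔL| ≈ 0.152 mm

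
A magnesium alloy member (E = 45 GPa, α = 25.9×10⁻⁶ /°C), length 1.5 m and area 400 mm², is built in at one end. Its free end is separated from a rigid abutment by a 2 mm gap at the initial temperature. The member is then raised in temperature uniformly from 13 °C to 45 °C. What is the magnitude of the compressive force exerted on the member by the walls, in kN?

P ≈ 0 kN

Free thermal elongation = αΔT L = 25.9×10⁻⁶ × 32 × 1500 = 1.243 mm.
This is smaller than the 2 mm clearance, so the member expands freely without reaching the stop — the stress is zero.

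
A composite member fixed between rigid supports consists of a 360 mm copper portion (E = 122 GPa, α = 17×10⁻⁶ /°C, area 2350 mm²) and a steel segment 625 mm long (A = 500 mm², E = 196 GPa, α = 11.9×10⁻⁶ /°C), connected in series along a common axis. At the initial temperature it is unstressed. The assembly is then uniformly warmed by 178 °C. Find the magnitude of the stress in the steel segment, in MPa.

Free thermal expansion of the whole bar: Σ αᵢΔT Lᵢ = 17×10⁻⁶×178×360 + 11.9×10⁻⁶×178×625 = 2.413 mm.
Since the ends are fixed, an axial force P builds up, equal in every segment, with P · Σ Lᵢ/(AᵢEᵢ) = δ_free.
The series flexibility is Σ Lᵢ/(AᵢEᵢ) = 360/(2350×122×10³) + 625/(500×196×10³) = 7.633×10⁻⁶ mm/N.
So P = 2.413 / 7.633×10⁻⁶ = 316.1 kN, compressive.
σ_{steel} = P / A = 316100 / 500 = 632.3 MPa.

σ ≈ 632 MPa (compressive)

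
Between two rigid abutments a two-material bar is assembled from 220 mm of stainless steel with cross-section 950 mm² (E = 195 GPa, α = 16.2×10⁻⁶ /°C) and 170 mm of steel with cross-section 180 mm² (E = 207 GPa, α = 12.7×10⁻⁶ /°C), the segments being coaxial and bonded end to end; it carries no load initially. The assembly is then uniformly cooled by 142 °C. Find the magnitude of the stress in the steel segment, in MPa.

With the walls removed the bar would change length by δ_free = Σ αᵢΔT Lᵢ = 16.2×10⁻⁶×142×220 + 12.7×10⁻⁶×142×170 = 0.8127 mm.
The walls prevent any net length change, so an axial force P (same in every segment) develops. Compatibility: P · Σ Lᵢ/(AᵢEᵢ) = δ_free.
Σ Lᵢ/(AᵢEᵢ) = 220/(950×195×10³) + 170/(180×207×10³) = 5.75×10⁻⁶ mm/N.
Hence P = δ_free / Σ(L/AE) = 0.8127/5.75×10⁻⁶ = 141.3 kN (tensile).
σ_{steel} = P / A = 141300 / 180 = 785.2 MPa.

σ ≈ 785 MPa (tensile)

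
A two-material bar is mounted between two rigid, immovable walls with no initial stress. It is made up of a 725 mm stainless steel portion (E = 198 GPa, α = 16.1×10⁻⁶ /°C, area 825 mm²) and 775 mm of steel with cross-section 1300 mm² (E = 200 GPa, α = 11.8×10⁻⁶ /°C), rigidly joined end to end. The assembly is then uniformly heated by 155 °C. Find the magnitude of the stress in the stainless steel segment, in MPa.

With the walls removed the bar would change length by δ_free = Σ αᵢΔT Lᵢ = 16.1×10⁻⁶×155×725 + 11.8×10⁻⁶×155×775 = 3.227 mm.
Since the ends are fixed, an axial force P builds up, equal in every segment, with P · Σ Lᵢ/(AᵢEᵢ) = δ_free.
The series flexibility is Σ Lᵢ/(AᵢEᵢ) = 725/(825×198×10³) + 775/(1300×200×10³) = 7.419×10⁻⁶ mm/N.
Hence P = δ_free / Σ(L/AE) = 3.227/7.419×10⁻⁶ = 434.9 kN (compressive).
σ_{stainless steel} = P / A = 434900 / 825 = 527.2 MPa.

σ ≈ 527 MPa (compressive)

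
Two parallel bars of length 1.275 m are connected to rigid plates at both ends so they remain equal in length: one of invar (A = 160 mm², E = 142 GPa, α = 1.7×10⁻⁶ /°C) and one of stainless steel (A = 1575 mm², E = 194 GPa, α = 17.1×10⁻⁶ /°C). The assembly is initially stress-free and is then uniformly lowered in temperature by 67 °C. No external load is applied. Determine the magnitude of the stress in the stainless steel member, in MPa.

Both members must finish at the same length. With the larger α, the stainless steel tends to over-contract; the plates restrain it, putting the stainless steel in tension and the invar in compression. With no external load the two internal forces are equal and opposite, magnitude P.
Setting the final lengths equal and cancelling L: (α₁ − α₂)ΔT = P/(A₁E₁) + P/(A₂E₂).
|α₁ − α₂|·ΔT = 15.4×10⁻⁶ × 67 = 0.001032.
1/(A₁E₁) + 1/(A₂E₂) = 1/(160×142×10³) + 1/(1575×194×10³) = 4.729×10⁻⁸ N⁻¹.
So P = 0.001032 / 4.729×10⁻⁸ = 21.82 kN.
σ_{stainless steel} = P/A₂ = 21820/1575 = 13.85 MPa, tensile.

σ ≈ 13.9 MPa (tensile)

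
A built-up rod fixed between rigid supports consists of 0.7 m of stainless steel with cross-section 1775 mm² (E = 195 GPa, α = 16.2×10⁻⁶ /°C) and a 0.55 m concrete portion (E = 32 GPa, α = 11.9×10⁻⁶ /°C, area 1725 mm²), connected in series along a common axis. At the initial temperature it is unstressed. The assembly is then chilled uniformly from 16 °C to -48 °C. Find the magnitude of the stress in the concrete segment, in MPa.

With the walls removed the bar would change length by δ_free = Σ αᵢΔT Lᵢ = 16.2×10⁻⁶×64×700 + 11.9×10⁻⁶×64×550 = 1.145 mm.
The rigid supports impose zero overall length change; the single axial force P common to all segments must satisfy P Σ Lᵢ/(AᵢEᵢ) = δ_free.
Σ Lᵢ/(AᵢEᵢ) = 700/(1775×195×10³) + 550/(1725×32×10³) = 1.199×10⁻⁵ mm/N.
P = 1.145 / 1.199×10⁻⁵ = 95500 N = 95.5 kN, tensile.
σ_{concrete} = P / A = 95500 / 1725 = 55.36 MPa.

σ ≈ 55.4 MPa (tensile)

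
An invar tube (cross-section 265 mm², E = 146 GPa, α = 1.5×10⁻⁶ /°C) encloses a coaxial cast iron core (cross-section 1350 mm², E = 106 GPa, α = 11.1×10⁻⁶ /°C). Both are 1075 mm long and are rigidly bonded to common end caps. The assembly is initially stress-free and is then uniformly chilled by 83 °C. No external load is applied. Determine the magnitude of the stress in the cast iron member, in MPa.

Equilibrium of a rigid end plate with no external load gives equal and opposite internal forces ±P in the two members. Since α_{cast iron} > α_{invar}, cooling drives the cast iron into tension and the invar into compression.
Setting the final lengths equal and cancelling L: (α₁ − α₂)ΔT = P/(A₁E₁) + P/(A₂E₂).
|α₁ − α₂|·ΔT = 9.6×10⁻⁶ × 83 = 0.0007968.
1/(A₁E₁) + 1/(A₂E₂) = 1/(265×146×10³) + 1/(1350×106×10³) = 3.283×10⁻⁸ N⁻¹.
So P = 0.0007968 / 3.283×10⁻⁸ = 24.27 kN.
σ_{cast iron} = P/A₂ = 24270/1350 = 17.98 MPa, tensile.

σ ≈ 18 MPa (tensile)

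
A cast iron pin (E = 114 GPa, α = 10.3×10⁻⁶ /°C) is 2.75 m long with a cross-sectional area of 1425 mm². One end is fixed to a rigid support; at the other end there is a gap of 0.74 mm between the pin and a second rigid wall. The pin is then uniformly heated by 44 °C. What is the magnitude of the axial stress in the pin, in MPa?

Free thermal elongation = αΔT L = 10.3×10⁻⁶ × 44 × 2750 = 1.246 mm.
This exceeds the 0.74 mm gap, so the wall pushes back. The portion of expansion that must be recovered elastically is δ_free − gap = 1.246 − 0.74 = 0.5063 mm.
Compatibility: PL/(AE) = 0.5063 mm, so σ = P/A = E × (0.5063/2750) = 20.99 MPa.

σ ≈ 21 MPa (compressive)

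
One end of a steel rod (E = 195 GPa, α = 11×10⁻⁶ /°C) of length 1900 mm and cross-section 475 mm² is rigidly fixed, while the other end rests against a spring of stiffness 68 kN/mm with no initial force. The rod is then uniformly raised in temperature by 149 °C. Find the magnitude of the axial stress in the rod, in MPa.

The unrestrained thermal change is αΔT L = 11×10⁻⁶ × 149 × 1900 = 3.114 mm.
With a force P in the spring, the elastic change of the rod is PL/(AE) and that of the spring is P/k; compatibility requires their sum to equal δ_free.
P [ L/(AE) + 1/k ] = δ_free → P [ 1900/(475×195×10³) + 1/(68×10³) ] = 3.114.
P = 3.114 / 3.522×10⁻⁵ = 88420 N.
σ = P/A = 88420/475 = 186.2 MPa.

σ ≈ 186 MPa (compressive)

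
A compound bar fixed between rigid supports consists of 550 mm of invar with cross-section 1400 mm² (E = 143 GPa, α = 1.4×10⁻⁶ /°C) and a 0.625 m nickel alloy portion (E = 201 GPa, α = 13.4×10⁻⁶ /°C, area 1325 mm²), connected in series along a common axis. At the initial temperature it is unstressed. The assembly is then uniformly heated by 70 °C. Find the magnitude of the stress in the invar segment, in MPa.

With the walls removed the bar would change length by δ_free = Σ αᵢΔT Lᵢ = 1.4×10⁻⁶×70×550 + 13.4×10⁻⁶×70×625 = 0.6401 mm.
The rigid supports impose zero overall length change; the single axial force P common to all segments must satisfy P Σ Lᵢ/(AᵢEᵢ) = δ_free.
The series flexibility is Σ Lᵢ/(AᵢEᵢ) = 550/(1400×143×10³) + 625/(1325×201×10³) = 5.094×10⁻⁶ mm/N.
Hence P = δ_free / Σ(L/AE) = 0.6401/5.094×10⁻⁶ = 125.7 kN (compressive).
σ_{invar} = P / A = 125700 / 1400 = 89.76 MPa.

σ ≈ 89.8 MPa (compressive)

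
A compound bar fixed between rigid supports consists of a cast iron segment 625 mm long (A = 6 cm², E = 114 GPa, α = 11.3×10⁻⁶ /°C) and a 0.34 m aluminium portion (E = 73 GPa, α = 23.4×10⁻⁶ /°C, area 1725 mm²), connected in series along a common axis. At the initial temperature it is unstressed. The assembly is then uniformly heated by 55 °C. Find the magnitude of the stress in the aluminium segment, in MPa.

Free thermal expansion of the whole bar: Σ αᵢΔT Lᵢ = 11.3×10⁻⁶×55×625 + 23.4×10⁻⁶×55×340 = 0.826 mm.
The walls prevent any net length change, so an axial force P (same in every segment) develops. Compatibility: P · Σ Lᵢ/(AᵢEᵢ) = δ_free.
The series flexibility is Σ Lᵢ/(AᵢEᵢ) = 625/(600×114×10³) + 340/(1725×73×10³) = 1.184×10⁻⁵ mm/N.
So P = 0.826 / 1.184×10⁻⁵ = 69.78 kN, compressive.
σ_{aluminium} = P / A = 69780 / 1725 = 40.45 MPa.

σ ≈ 40.5 MPa (compressive)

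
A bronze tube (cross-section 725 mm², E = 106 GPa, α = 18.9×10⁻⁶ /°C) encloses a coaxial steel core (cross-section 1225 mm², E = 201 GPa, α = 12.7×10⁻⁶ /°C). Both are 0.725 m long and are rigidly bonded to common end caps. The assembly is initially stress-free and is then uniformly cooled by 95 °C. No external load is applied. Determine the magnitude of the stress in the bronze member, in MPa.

σ ≈ 47.6 MPa (tensile)

Equilibrium of a rigid end plate with no external load gives equal and opposite internal forces ±P in the two members. Since α_{bronze} > α_{steel}, cooling drives the bronze into tension and the steel into compression.
Compatibility of the two members (thermal + elastic change equal): (α₁ − α₂)ΔT = P·[1/(A₁E₁) + 1/(A₂E₂)].
|α₁ − α₂|·ΔT = 6.2×10⁻⁶ × 95 = 0.000589.
1/(A₁E₁) + 1/(A₂E₂) = 1/(725×106×10³) + 1/(1225×201×10³) = 1.707×10⁻⁸ N⁻¹.
P = 0.000589 / 1.707×10⁻⁸ = 34500 N = 34.5 kN.
σ_{bronze} = P/A₁ = 34500/725 = 47.58 MPa, tensile.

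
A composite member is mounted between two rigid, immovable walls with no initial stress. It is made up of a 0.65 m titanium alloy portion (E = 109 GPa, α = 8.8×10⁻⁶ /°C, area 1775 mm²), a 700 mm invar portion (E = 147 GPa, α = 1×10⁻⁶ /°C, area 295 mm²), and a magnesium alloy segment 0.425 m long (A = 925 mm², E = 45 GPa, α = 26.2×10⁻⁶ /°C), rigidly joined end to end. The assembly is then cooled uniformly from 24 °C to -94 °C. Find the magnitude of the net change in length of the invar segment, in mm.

|ΔL| ≈ 1.04 mm

Free thermal contraction of the whole bar: Σ αᵢΔT Lᵢ = 8.8×10⁻⁶×118×650 + 1×10⁻⁶×118×700 + 26.2×10⁻⁶×118×425 = 2.071 mm.
The rigid supports impose zero overall length change; the single axial force P common to all segments must satisfy P Σ Lᵢ/(AᵢEᵢ) = δ_free.
Σ Lᵢ/(AᵢEᵢ) = 650/(1775×109×10³) + 700/(295×147×10³) + 425/(925×45×10³) = 2.971×10⁻⁵ mm/N.
Hence P = δ_free / Σ(L/AE) = 2.071/2.971×10⁻⁵ = 69.72 kN (tensile).
For the invar segment, free thermal change = 1×10⁻⁶×118×700 = 0.0826 mm and elastic change from P = 69720×700/(295×147×10³) = 1.125 mm; these oppose, so the net change is 1.04 mm (segment lengthens).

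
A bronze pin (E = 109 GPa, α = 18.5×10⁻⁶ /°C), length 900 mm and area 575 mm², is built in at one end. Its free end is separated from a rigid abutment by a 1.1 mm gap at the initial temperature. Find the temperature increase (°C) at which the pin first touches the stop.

ΔT ≈ 66.1 °C

The gap closes when αΔT L = 1.1 mm, since the pin is still unstressed at that instant.
So ΔT = g/(αL) = 1.1/(18.5×10⁻⁶ × 900) = 66.07 °C.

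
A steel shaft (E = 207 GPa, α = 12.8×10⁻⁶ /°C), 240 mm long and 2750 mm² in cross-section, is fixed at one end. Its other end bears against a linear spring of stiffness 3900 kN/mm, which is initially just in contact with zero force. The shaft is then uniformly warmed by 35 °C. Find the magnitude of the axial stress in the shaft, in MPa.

σ ≈ 57.7 MPa (compressive)

The unrestrained thermal change is αΔT L = 12.8×10⁻⁶ × 35 × 240 = 0.1075 mm.
Let P be the compressive force at the spring. The shaft shortens elastically by PL/(AE) and the spring compresses by P/k; together these equal δ_free.
So P = δ_free / [L/(AE) + 1/k] = 0.1075 / [ 240/(2750×207×10³) + 1/(3900×10³) ].
P = 0.1075 / 6.78×10⁻⁷ = 158600 N.
σ = P/A = 158600/2750 = 57.67 MPa.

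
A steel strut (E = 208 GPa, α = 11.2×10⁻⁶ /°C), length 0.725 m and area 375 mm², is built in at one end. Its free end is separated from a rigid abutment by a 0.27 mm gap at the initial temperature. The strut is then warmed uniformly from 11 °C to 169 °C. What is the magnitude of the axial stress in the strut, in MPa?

σ ≈ 291 MPa (compressive)

Unrestrained expansion: δ_free = αΔT L = 11.2×10⁻⁶ × 158 × 725 = 1.283 mm.
The gap closes (δ_free > 0.27 mm) and the wall then resists a further 1.283 − 0.27 = 1.013 mm of expansion.
Compatibility: PL/(AE) = 1.013 mm, so σ = P/A = E × (1.013/725) = 290.6 MPa.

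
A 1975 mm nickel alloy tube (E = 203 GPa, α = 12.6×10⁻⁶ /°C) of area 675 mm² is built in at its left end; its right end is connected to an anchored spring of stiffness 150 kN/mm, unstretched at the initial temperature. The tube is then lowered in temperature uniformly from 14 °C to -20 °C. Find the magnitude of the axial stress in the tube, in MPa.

σ ≈ 59.5 MPa (tensile)

The unrestrained thermal change is αΔT L = 12.6×10⁻⁶ × 34 × 1975 = 0.8461 mm.
Let P be the tensile force in the spring. The tube extends elastically by PL/(AE) and the spring stretches by P/k; together these equal δ_free.
So P = δ_free / [L/(AE) + 1/k] = 0.8461 / [ 1975/(675×203×10³) + 1/(150×10³) ].
P = 0.8461 / 2.108×10⁻⁵ = 40140 N.
σ = P/A = 40140/675 = 59.46 MPa.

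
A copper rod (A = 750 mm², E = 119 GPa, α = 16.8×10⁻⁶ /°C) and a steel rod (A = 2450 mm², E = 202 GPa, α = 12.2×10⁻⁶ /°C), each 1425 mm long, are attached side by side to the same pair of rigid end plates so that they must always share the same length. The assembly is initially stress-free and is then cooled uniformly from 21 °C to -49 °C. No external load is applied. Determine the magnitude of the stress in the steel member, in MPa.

σ ≈ 9.94 MPa (compressive)

Both members must finish at the same length. With the larger α, the copper tends to over-contract; the plates restrain it, putting the copper in tension and the steel in compression. With no external load the two internal forces are equal and opposite, magnitude P.
Equating the net (thermal + elastic) strains gives |α₁ − α₂|·ΔT = P·[1/(A₁E₁) + 1/(A₂E₂)].
|α₁ − α₂|·ΔT = 4.6×10⁻⁶ × 70 = 0.000322.
1/(A₁E₁) + 1/(A₂E₂) = 1/(750×119×10³) + 1/(2450×202×10³) = 1.323×10⁻⁸ N⁻¹.
So P = 0.000322 / 1.323×10⁻⁸ = 24.35 kN.
σ_{steel} = P/A₂ = 24350/2450 = 9.938 MPa, compressive.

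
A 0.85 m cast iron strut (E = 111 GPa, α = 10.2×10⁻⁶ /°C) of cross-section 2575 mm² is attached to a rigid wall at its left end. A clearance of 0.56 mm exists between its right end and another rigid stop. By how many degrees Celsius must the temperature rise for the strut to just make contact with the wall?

Contact occurs when the free expansion equals the gap: αΔT L = 0.56 mm.
So ΔT = g/(αL) = 0.56/(10.2×10⁻⁶ × 850) = 64.59 °C.

ΔT ≈ 64.6 °C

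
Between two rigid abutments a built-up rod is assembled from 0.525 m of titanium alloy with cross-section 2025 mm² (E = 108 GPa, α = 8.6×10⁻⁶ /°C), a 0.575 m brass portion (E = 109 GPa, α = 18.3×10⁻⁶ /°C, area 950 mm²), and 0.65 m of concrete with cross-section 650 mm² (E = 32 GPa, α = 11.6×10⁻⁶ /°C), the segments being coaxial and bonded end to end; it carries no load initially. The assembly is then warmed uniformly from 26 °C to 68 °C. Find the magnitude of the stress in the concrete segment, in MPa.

σ ≈ 37.2 MPa (compressive)

Free thermal expansion of the whole bar: Σ αᵢΔT Lᵢ = 8.6×10⁻⁶×42×525 + 18.3×10⁻⁶×42×575 + 11.6×10⁻⁶×42×650 = 0.9483 mm.
The walls prevent any net length change, so an axial force P (same in every segment) develops. Compatibility: P · Σ Lᵢ/(AᵢEᵢ) = δ_free.
Σ Lᵢ/(AᵢEᵢ) = 525/(2025×108×10³) + 575/(950×109×10³) + 650/(650×32×10³) = 3.92×10⁻⁵ mm/N.
P = 0.9483 / 3.92×10⁻⁵ = 24190 N = 24.19 kN, compressive.
σ_{concrete} = P / A = 24190 / 650 = 37.21 MPa.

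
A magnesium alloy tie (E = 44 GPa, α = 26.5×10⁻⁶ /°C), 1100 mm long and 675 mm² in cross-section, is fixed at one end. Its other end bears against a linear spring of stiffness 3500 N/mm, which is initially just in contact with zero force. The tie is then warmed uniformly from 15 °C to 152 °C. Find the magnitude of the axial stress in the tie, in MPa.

Free thermal expansion: δ_free = αΔT L = 26.5×10⁻⁶ × 137 × 1100 = 3.994 mm.
With a force P in the spring, the elastic change of the tie is PL/(AE) and that of the spring is P/k; compatibility requires their sum to equal δ_free.
So P = δ_free / [L/(AE) + 1/k] = 3.994 / [ 1100/(675×44×10³) + 1/(3500) ].
P = 3.994 / 0.0003228 = 12370 N.
σ = P/A = 12370/675 = 18.33 MPa.

σ ≈ 18.3 MPa (compressive)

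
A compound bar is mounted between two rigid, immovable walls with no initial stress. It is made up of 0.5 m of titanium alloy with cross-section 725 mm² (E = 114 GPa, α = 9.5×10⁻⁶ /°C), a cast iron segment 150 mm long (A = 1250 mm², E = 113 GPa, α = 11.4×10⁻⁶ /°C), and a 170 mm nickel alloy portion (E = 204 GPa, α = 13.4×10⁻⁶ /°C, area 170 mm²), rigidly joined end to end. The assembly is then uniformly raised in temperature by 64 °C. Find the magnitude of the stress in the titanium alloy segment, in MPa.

σ ≈ 64.2 MPa (compressive)

With the walls removed the bar would change length by δ_free = Σ αᵢΔT Lᵢ = 9.5×10⁻⁶×64×500 + 11.4×10⁻⁶×64×150 + 13.4×10⁻⁶×64×170 = 0.5592 mm.
The rigid supports impose zero overall length change; the single axial force P common to all segments must satisfy P Σ Lᵢ/(AᵢEᵢ) = δ_free.
The series flexibility is Σ Lᵢ/(AᵢEᵢ) = 500/(725×114×10³) + 150/(1250×113×10³) + 170/(170×204×10³) = 1.201×10⁻⁵ mm/N.
Hence P = δ_free / Σ(L/AE) = 0.5592/1.201×10⁻⁵ = 46.55 kN (compressive).
σ_{titanium alloy} = P / A = 46550 / 725 = 64.21 MPa.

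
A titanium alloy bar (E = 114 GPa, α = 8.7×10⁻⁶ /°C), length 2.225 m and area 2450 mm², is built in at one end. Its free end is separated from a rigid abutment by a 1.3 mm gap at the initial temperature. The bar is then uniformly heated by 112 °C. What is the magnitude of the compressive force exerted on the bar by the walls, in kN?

P ≈ 109 kN

Free thermal elongation = αΔT L = 8.7×10⁻⁶ × 112 × 2225 = 2.168 mm.
This exceeds the 1.3 mm gap, so the wall pushes back. The portion of expansion that must be recovered elastically is δ_free − gap = 2.168 − 1.3 = 0.868 mm.
So σ = E(δ_free − g)/L = 114×10³ × 0.868/2225 = 44.47 MPa.
Force on the wall = σA = 44.47 × 2450 mm² = 109 kN.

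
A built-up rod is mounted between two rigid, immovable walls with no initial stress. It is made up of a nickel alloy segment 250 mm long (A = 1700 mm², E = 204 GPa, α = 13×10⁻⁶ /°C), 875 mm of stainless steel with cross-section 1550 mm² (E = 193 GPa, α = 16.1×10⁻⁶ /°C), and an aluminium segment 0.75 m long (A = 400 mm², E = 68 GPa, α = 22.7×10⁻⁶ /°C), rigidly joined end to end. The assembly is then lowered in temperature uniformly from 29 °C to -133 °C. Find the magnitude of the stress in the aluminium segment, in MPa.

With the walls removed the bar would change length by δ_free = Σ αᵢΔT Lᵢ = 13×10⁻⁶×162×250 + 16.1×10⁻⁶×162×875 + 22.7×10⁻⁶×162×750 = 5.567 mm.
The rigid supports impose zero overall length change; the single axial force P common to all segments must satisfy P Σ Lᵢ/(AᵢEᵢ) = δ_free.
Σ Lᵢ/(AᵢEᵢ) = 250/(1700×204×10³) + 875/(1550×193×10³) + 750/(400×68×10³) = 3.122×10⁻⁵ mm/N.
Hence P = δ_free / Σ(L/AE) = 5.567/3.122×10⁻⁵ = 178.3 kN (tensile).
σ_{aluminium} = P / A = 178300 / 400 = 445.8 MPa.

σ ≈ 446 MPa (tensile)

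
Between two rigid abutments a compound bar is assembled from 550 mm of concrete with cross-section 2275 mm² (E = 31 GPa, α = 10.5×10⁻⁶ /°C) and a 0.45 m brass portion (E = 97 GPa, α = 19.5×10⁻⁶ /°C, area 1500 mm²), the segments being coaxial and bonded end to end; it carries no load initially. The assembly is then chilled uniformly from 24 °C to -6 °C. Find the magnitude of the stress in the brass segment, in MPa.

With the walls removed the bar would change length by δ_free = Σ αᵢΔT Lᵢ = 10.5×10⁻⁶×30×550 + 19.5×10⁻⁶×30×450 = 0.4365 mm.
The walls prevent any net length change, so an axial force P (same in every segment) develops. Compatibility: P · Σ Lᵢ/(AᵢEᵢ) = δ_free.
The series flexibility is Σ Lᵢ/(AᵢEᵢ) = 550/(2275×31×10³) + 450/(1500×97×10³) = 1.089×10⁻⁵ mm/N.
Hence P = δ_free / Σ(L/AE) = 0.4365/1.089×10⁻⁵ = 40.08 kN (tensile).
σ_{brass} = P / A = 40080 / 1500 = 26.72 MPa.

σ ≈ 26.7 MPa (tensile)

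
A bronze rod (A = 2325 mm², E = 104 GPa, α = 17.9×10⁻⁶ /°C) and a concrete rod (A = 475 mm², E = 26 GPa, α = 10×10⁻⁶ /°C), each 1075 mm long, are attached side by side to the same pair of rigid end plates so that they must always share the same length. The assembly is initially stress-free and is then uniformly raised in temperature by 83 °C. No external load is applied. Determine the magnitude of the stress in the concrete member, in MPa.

σ ≈ 16.2 MPa (tensile)

Both members must finish at the same length. With the larger α, the bronze tends to over-expand; the plates restrain it, putting the bronze in compression and the concrete in tension. With no external load the two internal forces are equal and opposite, magnitude P.
Compatibility of the two members (thermal + elastic change equal): (α₁ − α₂)ΔT = P·[1/(A₁E₁) + 1/(A₂E₂)].
|α₁ − α₂|·ΔT = 7.9×10⁻⁶ × 83 = 0.0006557.
1/(A₁E₁) + 1/(A₂E₂) = 1/(2325×104×10³) + 1/(475×26×10³) = 8.511×10⁻⁸ N⁻¹.
P = 0.0006557 / 8.511×10⁻⁸ = 7704 N = 7.704 kN.
σ_{concrete} = P/A₂ = 7704/475 = 16.22 MPa, tensile.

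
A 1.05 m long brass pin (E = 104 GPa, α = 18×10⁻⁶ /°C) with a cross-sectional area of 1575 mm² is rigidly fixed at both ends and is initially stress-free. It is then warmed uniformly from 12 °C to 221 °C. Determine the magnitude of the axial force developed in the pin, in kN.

With zero net strain, σ = E·αΔT = 104 GPa × 18×10⁻⁶ × 209 = 391.2 MPa.
Then P = σA = 391.2 × 1575 mm² = 616.2 kN, compressive.

P ≈ 616 kN (compressive)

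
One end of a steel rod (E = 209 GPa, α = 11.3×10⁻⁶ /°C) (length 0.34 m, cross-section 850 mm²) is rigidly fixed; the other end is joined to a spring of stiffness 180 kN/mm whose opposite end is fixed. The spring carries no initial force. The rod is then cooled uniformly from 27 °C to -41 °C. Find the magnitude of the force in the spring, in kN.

P ≈ 35 kN

Free thermal contraction: δ_free = αΔT L = 11.3×10⁻⁶ × 68 × 340 = 0.2613 mm.
With a force P in the spring, the elastic change of the rod is PL/(AE) and that of the spring is P/k; compatibility requires their sum to equal δ_free.
So P = δ_free / [L/(AE) + 1/k] = 0.2613 / [ 340/(850×209×10³) + 1/(180×10³) ].
P = 0.2613 / 7.469×10⁻⁶ = 34980 N.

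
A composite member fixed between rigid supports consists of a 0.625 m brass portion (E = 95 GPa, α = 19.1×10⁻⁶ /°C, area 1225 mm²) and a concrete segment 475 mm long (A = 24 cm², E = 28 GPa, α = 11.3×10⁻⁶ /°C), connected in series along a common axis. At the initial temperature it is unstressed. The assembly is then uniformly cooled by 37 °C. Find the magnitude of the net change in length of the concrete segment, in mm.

|ΔL| ≈ 0.165 mm

Free thermal contraction of the whole bar: Σ αᵢΔT Lᵢ = 19.1×10⁻⁶×37×625 + 11.3×10⁻⁶×37×475 = 0.6403 mm.
Since the ends are fixed, an axial force P builds up, equal in every segment, with P · Σ Lᵢ/(AᵢEᵢ) = δ_free.
Σ Lᵢ/(AᵢEᵢ) = 625/(1225×95×10³) + 475/(2400×28×10³) = 1.244×10⁻⁵ mm/N.
Hence P = δ_free / Σ(L/AE) = 0.6403/1.244×10⁻⁵ = 51.47 kN (tensile).
For the concrete segment, free thermal change = 11.3×10⁻⁶×37×475 = 0.1986 mm and elastic change from P = 51470×475/(2400×28×10³) = 0.3638 mm; these oppose, so the net change is 0.165 mm (segment lengthens).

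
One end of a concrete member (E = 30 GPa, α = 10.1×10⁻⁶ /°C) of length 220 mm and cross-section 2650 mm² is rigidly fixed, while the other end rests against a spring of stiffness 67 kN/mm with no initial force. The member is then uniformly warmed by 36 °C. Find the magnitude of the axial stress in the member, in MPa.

σ ≈ 1.71 MPa (compressive)

Free thermal expansion: δ_free = αΔT L = 10.1×10⁻⁶ × 36 × 220 = 0.07999 mm.
Let P be the compressive force at the spring. The member shortens elastically by PL/(AE) and the spring compresses by P/k; together these equal δ_free.
P [ L/(AE) + 1/k ] = δ_free → P [ 220/(2650×30×10³) + 1/(67×10³) ] = 0.07999.
P = 0.07999 / 1.769×10⁻⁵ = 4521 N.
σ = P/A = 4521/2650 = 1.706 MPa.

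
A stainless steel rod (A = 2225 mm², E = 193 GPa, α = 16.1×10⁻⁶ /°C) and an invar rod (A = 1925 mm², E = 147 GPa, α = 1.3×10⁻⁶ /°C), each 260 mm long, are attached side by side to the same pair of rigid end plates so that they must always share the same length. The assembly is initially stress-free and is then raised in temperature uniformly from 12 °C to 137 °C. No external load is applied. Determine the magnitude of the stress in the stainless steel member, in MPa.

Both members must finish at the same length. With the larger α, the stainless steel tends to over-expand; the plates restrain it, putting the stainless steel in compression and the invar in tension. With no external load the two internal forces are equal and opposite, magnitude P.
Equating the net (thermal + elastic) strains gives |α₁ − α₂|·ΔT = P·[1/(A₁E₁) + 1/(A₂E₂)].
|α₁ − α₂|·ΔT = 14.8×10⁻⁶ × 125 = 0.00185.
1/(A₁E₁) + 1/(A₂E₂) = 1/(2225×193×10³) + 1/(1925×147×10³) = 5.863×10⁻⁹ N⁻¹.
So P = 0.00185 / 5.863×10⁻⁹ = 315.6 kN.
σ_{stainless steel} = P/A₁ = 315600/2225 = 141.8 MPa, compressive.

σ ≈ 142 MPa (compressive)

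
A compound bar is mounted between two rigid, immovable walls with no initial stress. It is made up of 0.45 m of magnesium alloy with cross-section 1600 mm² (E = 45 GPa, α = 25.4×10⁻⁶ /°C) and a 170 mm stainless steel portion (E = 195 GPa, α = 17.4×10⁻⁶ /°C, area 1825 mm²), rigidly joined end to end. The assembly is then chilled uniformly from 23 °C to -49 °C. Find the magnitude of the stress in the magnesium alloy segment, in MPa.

σ ≈ 96.2 MPa (tensile)

With the walls removed the bar would change length by δ_free = Σ αᵢΔT Lᵢ = 25.4×10⁻⁶×72×450 + 17.4×10⁻⁶×72×170 = 1.036 mm.
The rigid supports impose zero overall length change; the single axial force P common to all segments must satisfy P Σ Lᵢ/(AᵢEᵢ) = δ_free.
The series flexibility is Σ Lᵢ/(AᵢEᵢ) = 450/(1600×45×10³) + 170/(1825×195×10³) = 6.728×10⁻⁶ mm/N.
Hence P = δ_free / Σ(L/AE) = 1.036/6.728×10⁻⁶ = 154 kN (tensile).
σ_{magnesium alloy} = P / A = 154000 / 1600 = 96.24 MPa.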